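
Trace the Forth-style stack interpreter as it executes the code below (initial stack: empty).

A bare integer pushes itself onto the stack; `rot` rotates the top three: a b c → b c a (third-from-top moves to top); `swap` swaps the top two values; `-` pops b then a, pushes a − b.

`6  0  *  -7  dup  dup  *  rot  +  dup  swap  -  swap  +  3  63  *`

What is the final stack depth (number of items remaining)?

2

6    → [6]
0    → [6, 0]
*    → [0]
-7   → [0, -7]
dup  → [0, -7, -7]
dup  → [0, -7, -7, -7]
*    → [0, -7, 49]
rot  → [-7, 49, 0]
+    → [-7, 49]
dup  → [-7, 49, 49]
swap → [-7, 49, 49]
-    → [-7, 0]
swap → [0, -7]
+    → [-7]
3    → [-7, 3]
63   → [-7, 3, 63]
*    → [-7, 189]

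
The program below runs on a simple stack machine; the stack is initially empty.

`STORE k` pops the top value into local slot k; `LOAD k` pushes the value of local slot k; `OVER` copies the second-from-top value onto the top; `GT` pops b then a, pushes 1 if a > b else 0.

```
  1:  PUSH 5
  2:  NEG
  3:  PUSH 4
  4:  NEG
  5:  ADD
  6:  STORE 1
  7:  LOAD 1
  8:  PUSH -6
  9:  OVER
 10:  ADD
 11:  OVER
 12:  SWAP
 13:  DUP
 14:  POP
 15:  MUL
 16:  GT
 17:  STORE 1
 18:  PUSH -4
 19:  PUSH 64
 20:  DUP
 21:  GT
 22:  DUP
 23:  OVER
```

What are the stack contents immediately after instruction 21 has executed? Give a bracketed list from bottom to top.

[-4, 0]

PUSH 5  → 5
NEG     → -5
PUSH 4  → -5 4
NEG     → -5 -4
ADD     → -9
STORE 1 → (empty)
LOAD 1  → -9
PUSH -6 → -9 -6
OVER    → -9 -6 -9
ADD     → -9 -15
OVER    → -9 -15 -9
SWAP    → -9 -9 -15
DUP     → -9 -9 -15 -15
POP     → -9 -9 -15
MUL     → -9 135
GT      → 0
STORE 1 → (empty)
PUSH -4 → -4
PUSH 64 → -4 64
DUP     → -4 64 64
GT      → -4 0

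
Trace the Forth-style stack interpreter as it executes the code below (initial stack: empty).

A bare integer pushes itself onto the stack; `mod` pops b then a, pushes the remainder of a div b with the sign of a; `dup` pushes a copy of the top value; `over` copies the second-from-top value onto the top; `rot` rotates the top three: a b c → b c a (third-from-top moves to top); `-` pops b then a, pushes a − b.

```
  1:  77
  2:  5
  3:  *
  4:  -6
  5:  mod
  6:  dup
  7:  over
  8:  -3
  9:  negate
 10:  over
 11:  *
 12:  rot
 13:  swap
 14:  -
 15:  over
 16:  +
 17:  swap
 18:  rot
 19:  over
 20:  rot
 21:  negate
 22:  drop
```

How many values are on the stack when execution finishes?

77      77
5       77 5
*       385
-6      385 -6
mod     1
dup     1 1
over    1 1 1
-3      1 1 1 -3
negate  1 1 1 3
over    1 1 1 3 1
*       1 1 1 3
rot     1 1 3 1
swap    1 1 1 3
-       1 1 -2
over    1 1 -2 1
+       1 1 -1
swap    1 -1 1
rot     -1 1 1
over    -1 1 1 1
rot     -1 1 1 1
negate  -1 1 1 -1
drop    -1 1 1

3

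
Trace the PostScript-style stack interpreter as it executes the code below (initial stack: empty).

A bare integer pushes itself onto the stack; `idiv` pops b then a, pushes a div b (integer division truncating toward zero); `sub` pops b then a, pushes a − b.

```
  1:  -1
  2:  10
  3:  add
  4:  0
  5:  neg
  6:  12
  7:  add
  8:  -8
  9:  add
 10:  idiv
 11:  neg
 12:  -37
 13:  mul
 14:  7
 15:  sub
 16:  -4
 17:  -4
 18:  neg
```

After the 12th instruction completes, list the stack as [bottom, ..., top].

[-2, -37]

-1   : -1
10   : -1 10
add  : 9
0    : 9 0
neg  : 9 0
12   : 9 0 12
add  : 9 12
-8   : 9 12 -8
add  : 9 4
idiv : 2
neg  : -2
-37  : -2 -37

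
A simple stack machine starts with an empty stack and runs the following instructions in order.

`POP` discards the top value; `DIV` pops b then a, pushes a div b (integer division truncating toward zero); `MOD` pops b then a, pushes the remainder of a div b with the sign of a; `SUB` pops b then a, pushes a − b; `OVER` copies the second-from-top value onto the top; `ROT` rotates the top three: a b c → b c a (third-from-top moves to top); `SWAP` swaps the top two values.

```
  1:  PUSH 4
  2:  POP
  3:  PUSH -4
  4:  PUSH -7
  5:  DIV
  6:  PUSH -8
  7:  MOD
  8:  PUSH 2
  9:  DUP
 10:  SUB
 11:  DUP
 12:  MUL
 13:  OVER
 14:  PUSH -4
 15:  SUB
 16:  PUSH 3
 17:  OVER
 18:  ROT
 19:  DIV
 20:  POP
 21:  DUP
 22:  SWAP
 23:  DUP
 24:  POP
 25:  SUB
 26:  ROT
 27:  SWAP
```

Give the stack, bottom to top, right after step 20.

PUSH 4  : 4
POP     : (empty)
PUSH -4 : -4
PUSH -7 : -4 -7
DIV     : 0
PUSH -8 : 0 -8
MOD     : 0
PUSH 2  : 0 2
DUP     : 0 2 2
SUB     : 0 0
DUP     : 0 0 0
MUL     : 0 0
OVER    : 0 0 0
PUSH -4 : 0 0 0 -4
SUB     : 0 0 4
PUSH 3  : 0 0 4 3
OVER    : 0 0 4 3 4
ROT     : 0 0 3 4 4
DIV     : 0 0 3 1
POP     : 0 0 3

[0, 0, 3]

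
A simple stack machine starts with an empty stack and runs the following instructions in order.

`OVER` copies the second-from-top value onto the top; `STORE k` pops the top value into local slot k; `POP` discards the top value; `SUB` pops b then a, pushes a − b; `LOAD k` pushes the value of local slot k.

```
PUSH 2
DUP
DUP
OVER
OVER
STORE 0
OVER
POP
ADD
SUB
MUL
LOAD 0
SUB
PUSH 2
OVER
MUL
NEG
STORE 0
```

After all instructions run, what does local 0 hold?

12

PUSH 2  -> 2
DUP     -> 2 2
DUP     -> 2 2 2
OVER    -> 2 2 2 2
OVER    -> 2 2 2 2 2
STORE 0 -> 2 2 2 2
OVER    -> 2 2 2 2 2
POP     -> 2 2 2 2
ADD     -> 2 2 4
SUB     -> 2 -2
MUL     -> -4
LOAD 0  -> -4 2
SUB     -> -6
PUSH 2  -> -6 2
OVER    -> -6 2 -6
MUL     -> -6 -12
NEG     -> -6 12
STORE 0 -> -6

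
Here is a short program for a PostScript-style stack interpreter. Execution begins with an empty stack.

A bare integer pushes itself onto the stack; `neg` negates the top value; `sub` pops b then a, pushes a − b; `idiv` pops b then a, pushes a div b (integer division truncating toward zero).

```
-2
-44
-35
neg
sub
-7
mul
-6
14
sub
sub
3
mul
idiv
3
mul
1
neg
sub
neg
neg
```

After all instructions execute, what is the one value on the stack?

-2   → -2
-44  → -2 -44
-35  → -2 -44 -35
neg  → -2 -44 35
sub  → -2 -79
-7   → -2 -79 -7
mul  → -2 553
-6   → -2 553 -6
14   → -2 553 -6 14
sub  → -2 553 -20
sub  → -2 573
3    → -2 573 3
mul  → -2 1719
idiv → 0
3    → 0 3
mul  → 0
1    → 0 1
neg  → 0 -1
sub  → 1
neg  → -1
neg  → 1

1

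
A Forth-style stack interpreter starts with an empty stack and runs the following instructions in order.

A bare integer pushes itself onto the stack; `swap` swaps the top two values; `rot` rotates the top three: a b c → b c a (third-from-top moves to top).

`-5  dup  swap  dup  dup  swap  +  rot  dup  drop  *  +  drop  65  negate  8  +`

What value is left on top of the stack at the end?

-5      [-5]
dup     [-5, -5]
swap    [-5, -5]
dup     [-5, -5, -5]
dup     [-5, -5, -5, -5]
swap    [-5, -5, -5, -5]
+       [-5, -5, -10]
rot     [-5, -10, -5]
dup     [-5, -10, -5, -5]
drop    [-5, -10, -5]
*       [-5, 50]
+       [45]
drop    []
65      [65]
negate  [-65]
8       [-65, 8]
+       [-57]

-57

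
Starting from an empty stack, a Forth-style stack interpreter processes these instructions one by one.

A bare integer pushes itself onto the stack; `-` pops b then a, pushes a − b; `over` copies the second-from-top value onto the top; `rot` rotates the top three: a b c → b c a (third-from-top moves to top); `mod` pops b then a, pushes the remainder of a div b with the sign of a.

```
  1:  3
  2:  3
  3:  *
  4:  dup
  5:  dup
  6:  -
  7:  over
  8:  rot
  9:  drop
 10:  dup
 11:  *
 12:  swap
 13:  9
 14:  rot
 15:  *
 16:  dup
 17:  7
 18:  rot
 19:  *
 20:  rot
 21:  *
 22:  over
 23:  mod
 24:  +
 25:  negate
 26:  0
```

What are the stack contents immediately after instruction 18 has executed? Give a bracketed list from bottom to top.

[0, 729, 7, 729]

3    → 3
3    → 3 3
*    → 9
dup  → 9 9
dup  → 9 9 9
-    → 9 0
over → 9 0 9
rot  → 0 9 9
drop → 0 9
dup  → 0 9 9
*    → 0 81
swap → 81 0
9    → 81 0 9
rot  → 0 9 81
*    → 0 729
dup  → 0 729 729
7    → 0 729 729 7
rot  → 0 729 7 729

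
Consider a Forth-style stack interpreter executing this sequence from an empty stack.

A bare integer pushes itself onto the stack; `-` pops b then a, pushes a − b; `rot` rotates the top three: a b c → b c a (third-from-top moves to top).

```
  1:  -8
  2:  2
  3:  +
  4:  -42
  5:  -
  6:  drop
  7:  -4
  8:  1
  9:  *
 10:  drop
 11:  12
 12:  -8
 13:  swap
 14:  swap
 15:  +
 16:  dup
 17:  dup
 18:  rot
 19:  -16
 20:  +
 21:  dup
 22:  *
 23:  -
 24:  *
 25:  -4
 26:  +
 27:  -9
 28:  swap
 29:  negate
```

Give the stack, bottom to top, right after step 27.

[-564, -9]

-8   : -8
2    : -8 2
+    : -6
-42  : -6 -42
-    : 36
drop : (empty)
-4   : -4
1    : -4 1
*    : -4
drop : (empty)
12   : 12
-8   : 12 -8
swap : -8 12
swap : 12 -8
+    : 4
dup  : 4 4
dup  : 4 4 4
rot  : 4 4 4
-16  : 4 4 4 -16
+    : 4 4 -12
dup  : 4 4 -12 -12
*    : 4 4 144
-    : 4 -140
*    : -560
-4   : -560 -4
+    : -564
-9   : -564 -9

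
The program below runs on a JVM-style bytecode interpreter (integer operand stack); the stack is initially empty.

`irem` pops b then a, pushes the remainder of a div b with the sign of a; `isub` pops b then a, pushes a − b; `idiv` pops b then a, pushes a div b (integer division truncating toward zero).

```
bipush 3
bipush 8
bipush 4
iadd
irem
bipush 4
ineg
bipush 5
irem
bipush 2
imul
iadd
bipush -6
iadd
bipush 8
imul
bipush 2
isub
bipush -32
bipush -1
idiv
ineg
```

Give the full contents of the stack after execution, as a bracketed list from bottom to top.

[-90, -32]

bipush 3   → 3
bipush 8   → 3 8
bipush 4   → 3 8 4
iadd       → 3 12
irem       → 3
bipush 4   → 3 4
ineg       → 3 -4
bipush 5   → 3 -4 5
irem       → 3 -4
bipush 2   → 3 -4 2
imul       → 3 -8
iadd       → -5
bipush -6  → -5 -6
iadd       → -11
bipush 8   → -11 8
imul       → -88
bipush 2   → -88 2
isub       → -90
bipush -32 → -90 -32
bipush -1  → -90 -32 -1
idiv       → -90 32
ineg       → -90 -32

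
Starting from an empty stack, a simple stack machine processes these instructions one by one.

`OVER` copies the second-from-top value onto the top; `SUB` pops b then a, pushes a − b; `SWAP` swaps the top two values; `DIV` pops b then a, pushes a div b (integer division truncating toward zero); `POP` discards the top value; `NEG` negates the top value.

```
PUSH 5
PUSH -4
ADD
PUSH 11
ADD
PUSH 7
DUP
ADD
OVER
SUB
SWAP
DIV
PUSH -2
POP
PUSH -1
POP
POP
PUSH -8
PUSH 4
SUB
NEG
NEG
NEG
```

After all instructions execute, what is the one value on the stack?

PUSH 5  -> [5]
PUSH -4 -> [5, -4]
ADD     -> [1]
PUSH 11 -> [1, 11]
ADD     -> [12]
PUSH 7  -> [12, 7]
DUP     -> [12, 7, 7]
ADD     -> [12, 14]
OVER    -> [12, 14, 12]
SUB     -> [12, 2]
SWAP    -> [2, 12]
DIV     -> [0]
PUSH -2 -> [0, -2]
POP     -> [0]
PUSH -1 -> [0, -1]
POP     -> [0]
POP     -> []
PUSH -8 -> [-8]
PUSH 4  -> [-8, 4]
SUB     -> [-12]
NEG     -> [12]
NEG     -> [-12]
NEG     -> [12]

12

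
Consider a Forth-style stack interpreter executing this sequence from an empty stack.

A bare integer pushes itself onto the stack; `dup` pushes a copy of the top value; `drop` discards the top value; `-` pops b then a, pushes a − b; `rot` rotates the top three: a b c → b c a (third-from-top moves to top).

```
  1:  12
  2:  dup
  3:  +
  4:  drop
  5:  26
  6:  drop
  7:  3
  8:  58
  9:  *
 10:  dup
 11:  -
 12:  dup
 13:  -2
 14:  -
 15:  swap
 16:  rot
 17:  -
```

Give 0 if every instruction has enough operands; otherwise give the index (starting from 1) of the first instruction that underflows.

16

12   : 12
dup  : 12 12
+    : 24
drop : (empty)
26   : 26
drop : (empty)
3    : 3
58   : 3 58
*    : 174
dup  : 174 174
-    : 0
dup  : 0 0
-2   : 0 0 -2
-    : 0 2
swap : 2 0
rot  — needs 3 operands, stack has 2 → underflow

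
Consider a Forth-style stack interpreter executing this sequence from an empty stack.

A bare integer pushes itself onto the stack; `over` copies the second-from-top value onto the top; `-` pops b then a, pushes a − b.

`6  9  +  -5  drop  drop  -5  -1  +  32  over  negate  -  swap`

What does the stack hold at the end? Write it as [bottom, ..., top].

6      → [6]
9      → [6, 9]
+      → [15]
-5     → [15, -5]
drop   → [15]
drop   → []
-5     → [-5]
-1     → [-5, -1]
+      → [-6]
32     → [-6, 32]
over   → [-6, 32, -6]
negate → [-6, 32, 6]
-      → [-6, 26]
swap   → [26, -6]

[26, -6]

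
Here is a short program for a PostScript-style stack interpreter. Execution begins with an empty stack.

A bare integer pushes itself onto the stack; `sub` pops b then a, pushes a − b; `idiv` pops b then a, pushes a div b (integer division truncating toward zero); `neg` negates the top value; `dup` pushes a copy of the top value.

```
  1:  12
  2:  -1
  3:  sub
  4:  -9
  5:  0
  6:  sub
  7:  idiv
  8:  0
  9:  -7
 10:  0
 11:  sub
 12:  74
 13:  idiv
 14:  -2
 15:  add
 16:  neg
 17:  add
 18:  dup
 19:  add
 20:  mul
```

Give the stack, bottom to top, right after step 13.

12   : [12]
-1   : [12, -1]
sub  : [13]
-9   : [13, -9]
0    : [13, -9, 0]
sub  : [13, -9]
idiv : [-1]
0    : [-1, 0]
-7   : [-1, 0, -7]
0    : [-1, 0, -7, 0]
sub  : [-1, 0, -7]
74   : [-1, 0, -7, 74]
idiv : [-1, 0, 0]

[-1, 0, 0]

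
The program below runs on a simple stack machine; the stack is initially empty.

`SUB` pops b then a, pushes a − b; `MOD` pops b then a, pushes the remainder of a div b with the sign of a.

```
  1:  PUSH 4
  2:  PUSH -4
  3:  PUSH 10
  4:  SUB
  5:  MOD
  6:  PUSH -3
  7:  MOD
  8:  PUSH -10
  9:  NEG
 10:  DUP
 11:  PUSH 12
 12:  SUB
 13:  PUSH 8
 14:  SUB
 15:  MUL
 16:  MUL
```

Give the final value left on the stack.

-100

PUSH 4   : [4]
PUSH -4  : [4, -4]
PUSH 10  : [4, -4, 10]
SUB      : [4, -14]
MOD      : [4]
PUSH -3  : [4, -3]
MOD      : [1]
PUSH -10 : [1, -10]
NEG      : [1, 10]
DUP      : [1, 10, 10]
PUSH 12  : [1, 10, 10, 12]
SUB      : [1, 10, -2]
PUSH 8   : [1, 10, -2, 8]
SUB      : [1, 10, -10]
MUL      : [1, -100]
MUL      : [-100]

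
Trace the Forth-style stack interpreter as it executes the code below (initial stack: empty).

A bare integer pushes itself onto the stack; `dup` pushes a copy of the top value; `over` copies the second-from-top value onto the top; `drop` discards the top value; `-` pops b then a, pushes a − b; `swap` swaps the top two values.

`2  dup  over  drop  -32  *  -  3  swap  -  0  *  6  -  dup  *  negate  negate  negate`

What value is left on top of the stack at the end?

2      : [2]
dup    : [2, 2]
over   : [2, 2, 2]
drop   : [2, 2]
-32    : [2, 2, -32]
*      : [2, -64]
-      : [66]
3      : [66, 3]
swap   : [3, 66]
-      : [-63]
0      : [-63, 0]
*      : [0]
6      : [0, 6]
-      : [-6]
dup    : [-6, -6]
*      : [36]
negate : [-36]
negate : [36]
negate : [-36]

-36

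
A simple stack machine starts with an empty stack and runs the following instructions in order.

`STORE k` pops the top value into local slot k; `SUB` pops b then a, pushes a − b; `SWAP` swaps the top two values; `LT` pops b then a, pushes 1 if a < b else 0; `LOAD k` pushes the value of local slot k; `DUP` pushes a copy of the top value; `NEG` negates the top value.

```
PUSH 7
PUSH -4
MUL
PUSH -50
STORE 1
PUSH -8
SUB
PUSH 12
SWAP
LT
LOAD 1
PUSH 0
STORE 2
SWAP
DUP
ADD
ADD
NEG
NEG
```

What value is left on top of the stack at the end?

PUSH 7   → 7
PUSH -4  → 7 -4
MUL      → -28
PUSH -50 → -28 -50
STORE 1  → -28
PUSH -8  → -28 -8
SUB      → -20
PUSH 12  → -20 12
SWAP     → 12 -20
LT       → 0
LOAD 1   → 0 -50
PUSH 0   → 0 -50 0
STORE 2  → 0 -50
SWAP     → -50 0
DUP      → -50 0 0
ADD      → -50 0
ADD      → -50
NEG      → 50
NEG      → -50

-50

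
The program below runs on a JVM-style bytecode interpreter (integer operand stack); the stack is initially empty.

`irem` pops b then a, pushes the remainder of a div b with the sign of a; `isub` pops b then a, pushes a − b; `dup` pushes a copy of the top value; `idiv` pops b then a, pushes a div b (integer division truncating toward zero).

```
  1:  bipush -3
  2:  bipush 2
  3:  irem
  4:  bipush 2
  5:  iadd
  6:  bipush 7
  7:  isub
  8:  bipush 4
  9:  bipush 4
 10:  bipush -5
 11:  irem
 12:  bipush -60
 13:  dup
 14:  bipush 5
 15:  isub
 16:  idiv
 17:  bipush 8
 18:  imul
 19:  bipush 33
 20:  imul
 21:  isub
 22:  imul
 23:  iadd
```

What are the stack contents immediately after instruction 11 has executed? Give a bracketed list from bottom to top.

bipush -3 → -3
bipush 2  → -3 2
irem      → -1
bipush 2  → -1 2
iadd      → 1
bipush 7  → 1 7
isub      → -6
bipush 4  → -6 4
bipush 4  → -6 4 4
bipush -5 → -6 4 4 -5
irem      → -6 4 4

[-6, 4, 4]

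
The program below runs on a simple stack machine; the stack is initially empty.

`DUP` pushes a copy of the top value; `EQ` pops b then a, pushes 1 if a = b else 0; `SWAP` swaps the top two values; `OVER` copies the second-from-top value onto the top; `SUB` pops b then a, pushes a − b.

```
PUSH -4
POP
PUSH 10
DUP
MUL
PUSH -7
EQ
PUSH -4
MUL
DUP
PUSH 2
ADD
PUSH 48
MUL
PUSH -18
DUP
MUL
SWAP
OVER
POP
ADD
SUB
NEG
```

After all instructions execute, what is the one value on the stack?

420

PUSH -4  -> [-4]
POP      -> []
PUSH 10  -> [10]
DUP      -> [10, 10]
MUL      -> [100]
PUSH -7  -> [100, -7]
EQ       -> [0]
PUSH -4  -> [0, -4]
MUL      -> [0]
DUP      -> [0, 0]
PUSH 2   -> [0, 0, 2]
ADD      -> [0, 2]
PUSH 48  -> [0, 2, 48]
MUL      -> [0, 96]
PUSH -18 -> [0, 96, -18]
DUP      -> [0, 96, -18, -18]
MUL      -> [0, 96, 324]
SWAP     -> [0, 324, 96]
OVER     -> [0, 324, 96, 324]
POP      -> [0, 324, 96]
ADD      -> [0, 420]
SUB      -> [-420]
NEG      -> [420]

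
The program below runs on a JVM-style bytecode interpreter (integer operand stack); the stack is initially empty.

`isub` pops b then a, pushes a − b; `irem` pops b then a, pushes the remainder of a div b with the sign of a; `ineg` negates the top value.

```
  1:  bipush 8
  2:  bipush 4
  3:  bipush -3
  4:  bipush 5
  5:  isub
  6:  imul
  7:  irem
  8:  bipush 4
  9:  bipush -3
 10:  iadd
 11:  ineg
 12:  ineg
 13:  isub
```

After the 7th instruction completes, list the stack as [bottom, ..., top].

bipush 8   8
bipush 4   8 4
bipush -3  8 4 -3
bipush 5   8 4 -3 5
isub       8 4 -8
imul       8 -32
irem       8

[8]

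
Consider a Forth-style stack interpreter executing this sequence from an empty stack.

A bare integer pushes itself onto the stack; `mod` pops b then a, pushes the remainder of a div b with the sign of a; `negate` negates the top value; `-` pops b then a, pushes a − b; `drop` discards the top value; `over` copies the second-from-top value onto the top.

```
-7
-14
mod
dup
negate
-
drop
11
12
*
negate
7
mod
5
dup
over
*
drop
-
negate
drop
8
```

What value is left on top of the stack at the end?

-7      -7
-14     -7 -14
mod     -7
dup     -7 -7
negate  -7 7
-       -14
drop    (empty)
11      11
12      11 12
*       132
negate  -132
7       -132 7
mod     -6
5       -6 5
dup     -6 5 5
over    -6 5 5 5
*       -6 5 25
drop    -6 5
-       -11
negate  11
drop    (empty)
8       8

8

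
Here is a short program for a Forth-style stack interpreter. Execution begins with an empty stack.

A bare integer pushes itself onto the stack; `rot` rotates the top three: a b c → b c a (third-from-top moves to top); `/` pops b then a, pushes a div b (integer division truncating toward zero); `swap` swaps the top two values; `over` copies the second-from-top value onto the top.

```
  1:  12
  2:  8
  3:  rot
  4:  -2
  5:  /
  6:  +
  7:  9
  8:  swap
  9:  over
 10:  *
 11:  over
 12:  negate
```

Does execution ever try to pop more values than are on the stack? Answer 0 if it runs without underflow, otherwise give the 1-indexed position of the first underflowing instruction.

12  [12]
8   [12, 8]
rot  — needs 3 operands, stack has 2 → underflow

3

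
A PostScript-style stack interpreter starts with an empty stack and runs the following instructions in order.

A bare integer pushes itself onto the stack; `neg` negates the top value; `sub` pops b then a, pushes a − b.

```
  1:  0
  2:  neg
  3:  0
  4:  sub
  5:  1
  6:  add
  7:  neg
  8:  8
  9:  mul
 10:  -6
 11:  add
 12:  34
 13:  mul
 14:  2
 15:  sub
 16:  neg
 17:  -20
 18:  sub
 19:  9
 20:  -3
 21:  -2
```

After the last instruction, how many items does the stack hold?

0    [0]
neg  [0]
0    [0, 0]
sub  [0]
1    [0, 1]
add  [1]
neg  [-1]
8    [-1, 8]
mul  [-8]
-6   [-8, -6]
add  [-14]
34   [-14, 34]
mul  [-476]
2    [-476, 2]
sub  [-478]
neg  [478]
-20  [478, -20]
sub  [498]
9    [498, 9]
-3   [498, 9, -3]
-2   [498, 9, -3, -2]

4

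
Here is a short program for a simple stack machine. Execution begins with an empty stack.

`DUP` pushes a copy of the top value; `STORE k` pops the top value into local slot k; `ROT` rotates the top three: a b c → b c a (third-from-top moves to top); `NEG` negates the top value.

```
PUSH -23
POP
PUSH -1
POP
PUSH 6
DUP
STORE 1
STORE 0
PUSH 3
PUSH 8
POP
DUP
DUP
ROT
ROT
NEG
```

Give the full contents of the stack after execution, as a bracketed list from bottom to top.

PUSH -23 -> [-23]
POP      -> []
PUSH -1  -> [-1]
POP      -> []
PUSH 6   -> [6]
DUP      -> [6, 6]
STORE 1  -> [6]
STORE 0  -> []
PUSH 3   -> [3]
PUSH 8   -> [3, 8]
POP      -> [3]
DUP      -> [3, 3]
DUP      -> [3, 3, 3]
ROT      -> [3, 3, 3]
ROT      -> [3, 3, 3]
NEG      -> [3, 3, -3]

[3, 3, -3]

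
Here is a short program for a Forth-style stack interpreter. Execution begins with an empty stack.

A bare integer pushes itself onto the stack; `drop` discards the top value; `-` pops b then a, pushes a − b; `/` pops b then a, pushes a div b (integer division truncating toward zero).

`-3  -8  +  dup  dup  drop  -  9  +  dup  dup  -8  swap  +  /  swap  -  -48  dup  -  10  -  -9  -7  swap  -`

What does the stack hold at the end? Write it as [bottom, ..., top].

-3   -> -3
-8   -> -3 -8
+    -> -11
dup  -> -11 -11
dup  -> -11 -11 -11
drop -> -11 -11
-    -> 0
9    -> 0 9
+    -> 9
dup  -> 9 9
dup  -> 9 9 9
-8   -> 9 9 9 -8
swap -> 9 9 -8 9
+    -> 9 9 1
/    -> 9 9
swap -> 9 9
-    -> 0
-48  -> 0 -48
dup  -> 0 -48 -48
-    -> 0 0
10   -> 0 0 10
-    -> 0 -10
-9   -> 0 -10 -9
-7   -> 0 -10 -9 -7
swap -> 0 -10 -7 -9
-    -> 0 -10 2

[0, -10, 2]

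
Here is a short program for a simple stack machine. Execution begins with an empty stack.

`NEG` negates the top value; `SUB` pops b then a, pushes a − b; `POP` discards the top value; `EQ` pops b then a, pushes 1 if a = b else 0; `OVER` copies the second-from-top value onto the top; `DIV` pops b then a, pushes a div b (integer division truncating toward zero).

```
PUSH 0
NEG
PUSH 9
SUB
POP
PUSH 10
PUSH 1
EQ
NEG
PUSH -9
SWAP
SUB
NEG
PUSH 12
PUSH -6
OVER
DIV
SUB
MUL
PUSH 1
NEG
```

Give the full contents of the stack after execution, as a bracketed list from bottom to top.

PUSH 0   0
NEG      0
PUSH 9   0 9
SUB      -9
POP      (empty)
PUSH 10  10
PUSH 1   10 1
EQ       0
NEG      0
PUSH -9  0 -9
SWAP     -9 0
SUB      -9
NEG      9
PUSH 12  9 12
PUSH -6  9 12 -6
OVER     9 12 -6 12
DIV      9 12 0
SUB      9 12
MUL      108
PUSH 1   108 1
NEG      108 -1

[108, -1]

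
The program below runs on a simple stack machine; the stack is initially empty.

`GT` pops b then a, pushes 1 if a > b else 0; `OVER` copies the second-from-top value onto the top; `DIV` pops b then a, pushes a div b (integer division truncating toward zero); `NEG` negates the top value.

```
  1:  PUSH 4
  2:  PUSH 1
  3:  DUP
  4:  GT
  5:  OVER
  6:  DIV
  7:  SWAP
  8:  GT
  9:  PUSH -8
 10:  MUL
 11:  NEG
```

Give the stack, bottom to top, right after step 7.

PUSH 4 -> 4
PUSH 1 -> 4 1
DUP    -> 4 1 1
GT     -> 4 0
OVER   -> 4 0 4
DIV    -> 4 0
SWAP   -> 0 4

[0, 4]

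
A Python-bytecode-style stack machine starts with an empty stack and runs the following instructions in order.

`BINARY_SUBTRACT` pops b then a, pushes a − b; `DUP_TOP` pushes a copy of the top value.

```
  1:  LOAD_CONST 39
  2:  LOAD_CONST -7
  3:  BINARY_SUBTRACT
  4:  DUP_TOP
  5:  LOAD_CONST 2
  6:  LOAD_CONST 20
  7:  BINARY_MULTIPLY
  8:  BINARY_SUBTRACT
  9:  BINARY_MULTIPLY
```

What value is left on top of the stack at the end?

LOAD_CONST 39   : [39]
LOAD_CONST -7   : [39, -7]
BINARY_SUBTRACT : [46]
DUP_TOP         : [46, 46]
LOAD_CONST 2    : [46, 46, 2]
LOAD_CONST 20   : [46, 46, 2, 20]
BINARY_MULTIPLY : [46, 46, 40]
BINARY_SUBTRACT : [46, 6]
BINARY_MULTIPLY : [276]

276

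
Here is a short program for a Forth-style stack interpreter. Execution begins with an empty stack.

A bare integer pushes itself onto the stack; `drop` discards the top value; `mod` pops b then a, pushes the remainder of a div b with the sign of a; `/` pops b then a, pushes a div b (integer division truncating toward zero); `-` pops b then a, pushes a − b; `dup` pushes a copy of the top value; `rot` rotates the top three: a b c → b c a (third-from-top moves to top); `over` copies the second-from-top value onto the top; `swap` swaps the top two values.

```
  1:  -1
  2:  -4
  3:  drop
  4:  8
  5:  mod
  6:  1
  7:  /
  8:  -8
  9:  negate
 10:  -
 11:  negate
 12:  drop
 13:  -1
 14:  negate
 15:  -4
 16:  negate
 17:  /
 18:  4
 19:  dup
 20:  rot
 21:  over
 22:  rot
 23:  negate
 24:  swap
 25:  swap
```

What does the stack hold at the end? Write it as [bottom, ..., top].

[4, 0, 4, -4]

-1     : -1
-4     : -1 -4
drop   : -1
8      : -1 8
mod    : -1
1      : -1 1
/      : -1
-8     : -1 -8
negate : -1 8
-      : -9
negate : 9
drop   : (empty)
-1     : -1
negate : 1
-4     : 1 -4
negate : 1 4
/      : 0
4      : 0 4
dup    : 0 4 4
rot    : 4 4 0
over   : 4 4 0 4
rot    : 4 0 4 4
negate : 4 0 4 -4
swap   : 4 0 -4 4
swap   : 4 0 4 -4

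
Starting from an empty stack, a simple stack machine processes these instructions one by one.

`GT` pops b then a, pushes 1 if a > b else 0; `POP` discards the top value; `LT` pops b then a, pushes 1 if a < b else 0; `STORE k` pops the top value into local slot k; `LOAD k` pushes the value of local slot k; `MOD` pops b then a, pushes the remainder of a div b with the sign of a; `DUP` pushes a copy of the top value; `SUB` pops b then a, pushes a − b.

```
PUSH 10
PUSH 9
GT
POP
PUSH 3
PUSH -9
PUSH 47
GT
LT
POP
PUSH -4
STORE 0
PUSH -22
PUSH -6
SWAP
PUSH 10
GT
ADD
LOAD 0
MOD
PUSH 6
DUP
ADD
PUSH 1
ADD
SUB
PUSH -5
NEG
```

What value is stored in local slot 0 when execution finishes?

-4

PUSH 10  : [10]
PUSH 9   : [10, 9]
GT       : [1]
POP      : []
PUSH 3   : [3]
PUSH -9  : [3, -9]
PUSH 47  : [3, -9, 47]
GT       : [3, 0]
LT       : [0]
POP      : []
PUSH -4  : [-4]
STORE 0  : []
PUSH -22 : [-22]
PUSH -6  : [-22, -6]
SWAP     : [-6, -22]
PUSH 10  : [-6, -22, 10]
GT       : [-6, 0]
ADD      : [-6]
LOAD 0   : [-6, -4]
MOD      : [-2]
PUSH 6   : [-2, 6]
DUP      : [-2, 6, 6]
ADD      : [-2, 12]
PUSH 1   : [-2, 12, 1]
ADD      : [-2, 13]
SUB      : [-15]
PUSH -5  : [-15, -5]
NEG      : [-15, 5]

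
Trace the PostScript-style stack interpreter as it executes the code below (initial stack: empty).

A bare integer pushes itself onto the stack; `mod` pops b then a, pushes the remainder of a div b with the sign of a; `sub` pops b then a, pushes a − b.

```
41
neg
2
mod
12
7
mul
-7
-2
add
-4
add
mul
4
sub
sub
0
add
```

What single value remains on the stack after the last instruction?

1095

41  → 41
neg → -41
2   → -41 2
mod → -1
12  → -1 12
7   → -1 12 7
mul → -1 84
-7  → -1 84 -7
-2  → -1 84 -7 -2
add → -1 84 -9
-4  → -1 84 -9 -4
add → -1 84 -13
mul → -1 -1092
4   → -1 -1092 4
sub → -1 -1096
sub → 1095
0   → 1095 0
add → 1095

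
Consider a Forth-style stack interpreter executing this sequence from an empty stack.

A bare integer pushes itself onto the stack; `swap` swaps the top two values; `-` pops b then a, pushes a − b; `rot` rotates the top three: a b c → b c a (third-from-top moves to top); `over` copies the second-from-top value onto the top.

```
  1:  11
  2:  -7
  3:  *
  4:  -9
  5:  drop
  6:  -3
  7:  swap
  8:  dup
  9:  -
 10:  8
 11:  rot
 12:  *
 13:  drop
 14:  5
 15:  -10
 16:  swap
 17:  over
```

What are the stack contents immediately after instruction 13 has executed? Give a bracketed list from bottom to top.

11    11
-7    11 -7
*     -77
-9    -77 -9
drop  -77
-3    -77 -3
swap  -3 -77
dup   -3 -77 -77
-     -3 0
8     -3 0 8
rot   0 8 -3
*     0 -24
drop  0

[0]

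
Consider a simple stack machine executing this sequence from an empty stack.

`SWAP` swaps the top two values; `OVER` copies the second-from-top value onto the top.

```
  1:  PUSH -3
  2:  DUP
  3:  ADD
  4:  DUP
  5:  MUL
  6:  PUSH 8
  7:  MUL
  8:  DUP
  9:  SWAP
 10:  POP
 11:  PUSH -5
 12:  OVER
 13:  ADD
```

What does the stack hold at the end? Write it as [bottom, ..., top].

[288, 283]

PUSH -3 → [-3]
DUP     → [-3, -3]
ADD     → [-6]
DUP     → [-6, -6]
MUL     → [36]
PUSH 8  → [36, 8]
MUL     → [288]
DUP     → [288, 288]
SWAP    → [288, 288]
POP     → [288]
PUSH -5 → [288, -5]
OVER    → [288, -5, 288]
ADD     → [288, 283]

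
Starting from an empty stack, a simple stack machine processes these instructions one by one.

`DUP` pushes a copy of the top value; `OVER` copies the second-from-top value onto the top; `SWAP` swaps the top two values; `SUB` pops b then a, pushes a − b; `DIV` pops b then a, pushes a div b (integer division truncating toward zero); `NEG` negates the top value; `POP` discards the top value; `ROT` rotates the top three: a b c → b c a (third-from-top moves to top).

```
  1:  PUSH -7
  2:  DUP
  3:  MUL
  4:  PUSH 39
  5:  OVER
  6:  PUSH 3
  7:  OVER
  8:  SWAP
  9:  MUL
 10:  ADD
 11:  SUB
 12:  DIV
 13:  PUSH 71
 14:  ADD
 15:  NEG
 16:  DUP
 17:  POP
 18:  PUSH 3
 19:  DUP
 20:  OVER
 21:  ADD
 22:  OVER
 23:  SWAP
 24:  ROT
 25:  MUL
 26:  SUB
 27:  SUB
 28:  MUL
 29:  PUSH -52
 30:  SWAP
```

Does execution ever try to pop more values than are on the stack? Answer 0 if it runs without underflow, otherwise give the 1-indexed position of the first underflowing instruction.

PUSH -7 -> -7
DUP     -> -7 -7
MUL     -> 49
PUSH 39 -> 49 39
OVER    -> 49 39 49
PUSH 3  -> 49 39 49 3
OVER    -> 49 39 49 3 49
SWAP    -> 49 39 49 49 3
MUL     -> 49 39 49 147
ADD     -> 49 39 196
SUB     -> 49 -157
DIV     -> 0
PUSH 71 -> 0 71
ADD     -> 71
NEG     -> -71
DUP     -> -71 -71
POP     -> -71
PUSH 3  -> -71 3
DUP     -> -71 3 3
OVER    -> -71 3 3 3
ADD     -> -71 3 6
OVER    -> -71 3 6 3
SWAP    -> -71 3 3 6
ROT     -> -71 3 6 3
MUL     -> -71 3 18
SUB     -> -71 -15
SUB     -> -56
MUL  — needs 2 operands, stack has 1 → underflow

28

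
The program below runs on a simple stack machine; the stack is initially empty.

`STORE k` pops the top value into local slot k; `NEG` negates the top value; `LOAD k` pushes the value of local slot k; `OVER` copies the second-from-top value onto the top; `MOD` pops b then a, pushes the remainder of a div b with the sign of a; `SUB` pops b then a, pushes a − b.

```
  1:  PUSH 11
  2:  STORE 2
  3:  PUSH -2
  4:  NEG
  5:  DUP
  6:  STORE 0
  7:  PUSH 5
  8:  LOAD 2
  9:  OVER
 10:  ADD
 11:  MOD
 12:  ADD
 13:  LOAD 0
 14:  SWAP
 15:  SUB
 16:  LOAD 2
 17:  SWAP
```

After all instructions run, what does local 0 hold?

2

PUSH 11 -> 11
STORE 2 -> (empty)
PUSH -2 -> -2
NEG     -> 2
DUP     -> 2 2
STORE 0 -> 2
PUSH 5  -> 2 5
LOAD 2  -> 2 5 11
OVER    -> 2 5 11 5
ADD     -> 2 5 16
MOD     -> 2 5
ADD     -> 7
LOAD 0  -> 7 2
SWAP    -> 2 7
SUB     -> -5
LOAD 2  -> -5 11
SWAP    -> 11 -5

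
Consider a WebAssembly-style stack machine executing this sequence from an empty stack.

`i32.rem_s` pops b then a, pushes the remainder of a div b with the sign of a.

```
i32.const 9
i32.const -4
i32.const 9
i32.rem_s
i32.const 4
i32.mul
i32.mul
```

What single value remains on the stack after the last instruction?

-144

i32.const 9  -> 9
i32.const -4 -> 9 -4
i32.const 9  -> 9 -4 9
i32.rem_s    -> 9 -4
i32.const 4  -> 9 -4 4
i32.mul      -> 9 -16
i32.mul      -> -144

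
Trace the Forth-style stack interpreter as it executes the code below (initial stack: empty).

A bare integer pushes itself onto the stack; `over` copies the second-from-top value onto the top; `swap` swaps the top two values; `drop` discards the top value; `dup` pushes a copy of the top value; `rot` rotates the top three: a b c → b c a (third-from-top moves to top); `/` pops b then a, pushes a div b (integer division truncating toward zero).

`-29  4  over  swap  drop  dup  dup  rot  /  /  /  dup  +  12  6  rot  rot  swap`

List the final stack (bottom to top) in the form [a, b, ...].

[6, 12, 2]

-29   [-29]
4     [-29, 4]
over  [-29, 4, -29]
swap  [-29, -29, 4]
drop  [-29, -29]
dup   [-29, -29, -29]
dup   [-29, -29, -29, -29]
rot   [-29, -29, -29, -29]
/     [-29, -29, 1]
/     [-29, -29]
/     [1]
dup   [1, 1]
+     [2]
12    [2, 12]
6     [2, 12, 6]
rot   [12, 6, 2]
rot   [6, 2, 12]
swap  [6, 12, 2]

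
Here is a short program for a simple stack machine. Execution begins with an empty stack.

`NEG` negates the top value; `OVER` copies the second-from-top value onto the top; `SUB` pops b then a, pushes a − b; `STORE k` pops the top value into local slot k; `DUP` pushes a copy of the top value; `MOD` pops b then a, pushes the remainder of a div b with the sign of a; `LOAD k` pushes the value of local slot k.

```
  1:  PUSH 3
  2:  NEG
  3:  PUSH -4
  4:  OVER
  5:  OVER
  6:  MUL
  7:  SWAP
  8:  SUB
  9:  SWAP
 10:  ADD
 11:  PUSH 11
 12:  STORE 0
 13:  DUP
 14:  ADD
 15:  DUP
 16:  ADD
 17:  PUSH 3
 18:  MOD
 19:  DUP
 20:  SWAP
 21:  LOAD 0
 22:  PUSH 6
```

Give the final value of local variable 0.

11

PUSH 3  -> [3]
NEG     -> [-3]
PUSH -4 -> [-3, -4]
OVER    -> [-3, -4, -3]
OVER    -> [-3, -4, -3, -4]
MUL     -> [-3, -4, 12]
SWAP    -> [-3, 12, -4]
SUB     -> [-3, 16]
SWAP    -> [16, -3]
ADD     -> [13]
PUSH 11 -> [13, 11]
STORE 0 -> [13]
DUP     -> [13, 13]
ADD     -> [26]
DUP     -> [26, 26]
ADD     -> [52]
PUSH 3  -> [52, 3]
MOD     -> [1]
DUP     -> [1, 1]
SWAP    -> [1, 1]
LOAD 0  -> [1, 1, 11]
PUSH 6  -> [1, 1, 11, 6]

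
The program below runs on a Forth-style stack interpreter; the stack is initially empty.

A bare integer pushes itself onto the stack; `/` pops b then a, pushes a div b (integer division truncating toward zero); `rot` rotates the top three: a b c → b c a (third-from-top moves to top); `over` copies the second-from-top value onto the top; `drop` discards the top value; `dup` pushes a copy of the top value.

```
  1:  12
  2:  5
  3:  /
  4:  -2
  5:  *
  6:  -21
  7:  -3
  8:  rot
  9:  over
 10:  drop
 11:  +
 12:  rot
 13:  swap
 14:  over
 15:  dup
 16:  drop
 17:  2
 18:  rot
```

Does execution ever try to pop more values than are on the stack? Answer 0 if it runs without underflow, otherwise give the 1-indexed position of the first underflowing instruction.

12    [12]
5     [12, 5]
/     [2]
-2    [2, -2]
*     [-4]
-21   [-4, -21]
-3    [-4, -21, -3]
rot   [-21, -3, -4]
over  [-21, -3, -4, -3]
drop  [-21, -3, -4]
+     [-21, -7]
rot  — needs 3 operands, stack has 2 → underflow

12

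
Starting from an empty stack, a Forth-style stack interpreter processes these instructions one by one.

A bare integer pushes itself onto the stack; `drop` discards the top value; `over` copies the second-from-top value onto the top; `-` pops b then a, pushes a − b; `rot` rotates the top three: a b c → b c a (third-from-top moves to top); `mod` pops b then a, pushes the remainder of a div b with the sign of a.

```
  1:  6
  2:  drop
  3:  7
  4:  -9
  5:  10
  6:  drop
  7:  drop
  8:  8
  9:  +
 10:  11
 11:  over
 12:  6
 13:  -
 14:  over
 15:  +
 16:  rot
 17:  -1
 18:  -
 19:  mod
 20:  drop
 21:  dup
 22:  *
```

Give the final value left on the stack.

121

6    : [6]
drop : []
7    : [7]
-9   : [7, -9]
10   : [7, -9, 10]
drop : [7, -9]
drop : [7]
8    : [7, 8]
+    : [15]
11   : [15, 11]
over : [15, 11, 15]
6    : [15, 11, 15, 6]
-    : [15, 11, 9]
over : [15, 11, 9, 11]
+    : [15, 11, 20]
rot  : [11, 20, 15]
-1   : [11, 20, 15, -1]
-    : [11, 20, 16]
mod  : [11, 4]
drop : [11]
dup  : [11, 11]
*    : [121]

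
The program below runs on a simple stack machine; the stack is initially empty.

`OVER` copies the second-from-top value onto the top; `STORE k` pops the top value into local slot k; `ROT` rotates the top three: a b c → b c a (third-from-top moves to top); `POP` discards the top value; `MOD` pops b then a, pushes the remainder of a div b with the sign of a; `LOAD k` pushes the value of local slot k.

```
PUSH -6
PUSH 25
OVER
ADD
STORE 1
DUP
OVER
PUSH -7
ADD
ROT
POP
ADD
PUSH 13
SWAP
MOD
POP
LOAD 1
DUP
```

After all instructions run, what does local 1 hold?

PUSH -6 : [-6]
PUSH 25 : [-6, 25]
OVER    : [-6, 25, -6]
ADD     : [-6, 19]
STORE 1 : [-6]
DUP     : [-6, -6]
OVER    : [-6, -6, -6]
PUSH -7 : [-6, -6, -6, -7]
ADD     : [-6, -6, -13]
ROT     : [-6, -13, -6]
POP     : [-6, -13]
ADD     : [-19]
PUSH 13 : [-19, 13]
SWAP    : [13, -19]
MOD     : [13]
POP     : []
LOAD 1  : [19]
DUP     : [19, 19]

19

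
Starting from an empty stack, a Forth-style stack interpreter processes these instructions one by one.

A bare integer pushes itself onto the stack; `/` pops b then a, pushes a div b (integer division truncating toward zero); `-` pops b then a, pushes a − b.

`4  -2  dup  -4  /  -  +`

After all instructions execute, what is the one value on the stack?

2

4   : 4
-2  : 4 -2
dup : 4 -2 -2
-4  : 4 -2 -2 -4
/   : 4 -2 0
-   : 4 -2
+   : 2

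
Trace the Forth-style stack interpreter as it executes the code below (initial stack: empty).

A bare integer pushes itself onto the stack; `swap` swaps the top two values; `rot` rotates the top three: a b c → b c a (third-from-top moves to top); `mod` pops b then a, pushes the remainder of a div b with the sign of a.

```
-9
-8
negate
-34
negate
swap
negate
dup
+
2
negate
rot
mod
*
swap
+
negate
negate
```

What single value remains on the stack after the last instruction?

-9     : -9
-8     : -9 -8
negate : -9 8
-34    : -9 8 -34
negate : -9 8 34
swap   : -9 34 8
negate : -9 34 -8
dup    : -9 34 -8 -8
+      : -9 34 -16
2      : -9 34 -16 2
negate : -9 34 -16 -2
rot    : -9 -16 -2 34
mod    : -9 -16 -2
*      : -9 32
swap   : 32 -9
+      : 23
negate : -23
negate : 23

23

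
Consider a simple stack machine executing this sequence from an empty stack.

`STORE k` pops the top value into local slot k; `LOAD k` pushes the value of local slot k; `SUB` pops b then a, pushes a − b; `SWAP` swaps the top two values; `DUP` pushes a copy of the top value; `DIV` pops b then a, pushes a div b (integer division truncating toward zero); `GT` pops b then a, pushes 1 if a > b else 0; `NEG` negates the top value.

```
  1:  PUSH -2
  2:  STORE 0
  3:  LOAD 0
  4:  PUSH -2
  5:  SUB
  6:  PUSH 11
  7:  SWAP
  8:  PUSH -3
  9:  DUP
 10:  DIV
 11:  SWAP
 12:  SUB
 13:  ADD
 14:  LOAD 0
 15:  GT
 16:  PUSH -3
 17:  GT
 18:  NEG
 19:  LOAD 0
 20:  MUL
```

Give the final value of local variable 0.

PUSH -2  [-2]
STORE 0  []
LOAD 0   [-2]
PUSH -2  [-2, -2]
SUB      [0]
PUSH 11  [0, 11]
SWAP     [11, 0]
PUSH -3  [11, 0, -3]
DUP      [11, 0, -3, -3]
DIV      [11, 0, 1]
SWAP     [11, 1, 0]
SUB      [11, 1]
ADD      [12]
LOAD 0   [12, -2]
GT       [1]
PUSH -3  [1, -3]
GT       [1]
NEG      [-1]
LOAD 0   [-1, -2]
MUL      [2]

-2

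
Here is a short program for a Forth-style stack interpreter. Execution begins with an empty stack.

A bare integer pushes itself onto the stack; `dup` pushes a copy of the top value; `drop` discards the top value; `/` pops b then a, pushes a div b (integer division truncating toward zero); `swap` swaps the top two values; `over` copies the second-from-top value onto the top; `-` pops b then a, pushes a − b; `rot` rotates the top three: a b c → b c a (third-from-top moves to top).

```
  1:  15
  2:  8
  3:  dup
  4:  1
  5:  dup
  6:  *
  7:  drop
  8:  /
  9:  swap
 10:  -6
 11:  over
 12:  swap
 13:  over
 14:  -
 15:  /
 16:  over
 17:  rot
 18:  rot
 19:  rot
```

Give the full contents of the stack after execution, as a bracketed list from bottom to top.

[1, 15, 0, 15]

15   -> [15]
8    -> [15, 8]
dup  -> [15, 8, 8]
1    -> [15, 8, 8, 1]
dup  -> [15, 8, 8, 1, 1]
*    -> [15, 8, 8, 1]
drop -> [15, 8, 8]
/    -> [15, 1]
swap -> [1, 15]
-6   -> [1, 15, -6]
over -> [1, 15, -6, 15]
swap -> [1, 15, 15, -6]
over -> [1, 15, 15, -6, 15]
-    -> [1, 15, 15, -21]
/    -> [1, 15, 0]
over -> [1, 15, 0, 15]
rot  -> [1, 0, 15, 15]
rot  -> [1, 15, 15, 0]
rot  -> [1, 15, 0, 15]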